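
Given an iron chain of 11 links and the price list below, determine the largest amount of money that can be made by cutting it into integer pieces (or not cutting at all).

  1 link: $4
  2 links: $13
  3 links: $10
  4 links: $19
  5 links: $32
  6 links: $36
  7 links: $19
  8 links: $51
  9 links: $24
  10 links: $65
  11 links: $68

Build R[k] bottom-up: R[k] = max over allowed piece i of (p[i] + R[k−i]).
R[1] = 4
R[2] = 13
R[3] = 17  (first piece 1, then R[2]=13)
R[4] = 26  (first piece 2, then R[2]=13)
R[5] = 32
R[6] = 39  (first piece 2, then R[4]=26)
R[7] = 45  (first piece 2, then R[5]=32)
R[8] = 52  (first piece 2, then R[6]=39)
R[9] = 58  (first piece 2, then R[7]=45)
R[10] = 65  (first piece 2, then R[8]=52)
R[11] = 71  (first piece 2, then R[9]=58)
One optimal cutting: 5 + 2 + 2 + 2 → $32 + $13 + $13 + $13 = $71.

71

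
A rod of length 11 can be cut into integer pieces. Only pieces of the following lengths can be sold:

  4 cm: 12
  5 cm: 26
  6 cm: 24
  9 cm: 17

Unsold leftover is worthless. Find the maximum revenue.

52

Consider every possible first cut. f[k] is the best of p[i]+f[k−i] over all sellable i≤k.
f[1] = 0
f[2] = 0
f[3] = 0
f[4] = 12
f[5] = max(12+0, 26+0) = 26
f[6] = max(12+0, 26+0, 24+0) = 26
f[7] = max(12+0, 26+0, 24+0) = 26
f[8] = max(12+12, 26+0, 24+0) = 26
f[9] = max(12+26, 26+12, 24+0, 17+0) = 38
f[10] = max(12+26, 26+26, 24+12, 17+0) = 52
f[11] = max(12+26, 26+26, 24+26, 17+0) = 52
One optimal cutting: pieces 5 + 5 with 1 cm of scrap → 52.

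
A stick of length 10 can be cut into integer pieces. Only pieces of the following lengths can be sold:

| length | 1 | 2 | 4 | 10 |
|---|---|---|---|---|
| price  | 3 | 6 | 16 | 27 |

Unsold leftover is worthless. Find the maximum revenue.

Build f[k] bottom-up: f[k] = max over allowed piece i of (p[i] + f[k−i]).
f[1] = 3
f[2] = 6  (first piece 1, then f[1]=3)
f[3] = 9  (first piece 1, then f[2]=6)
f[4] = 16
f[5] = 19  (first piece 1, then f[4]=16)
f[6] = 22  (first piece 1, then f[5]=19)
f[7] = 25  (first piece 1, then f[6]=22)
f[8] = 32  (first piece 4, then f[4]=16)
f[9] = 35  (first piece 1, then f[8]=32)
f[10] = 38  (first piece 1, then f[9]=35)
One optimal cutting: 4 + 4 + 1 + 1 → 38.

38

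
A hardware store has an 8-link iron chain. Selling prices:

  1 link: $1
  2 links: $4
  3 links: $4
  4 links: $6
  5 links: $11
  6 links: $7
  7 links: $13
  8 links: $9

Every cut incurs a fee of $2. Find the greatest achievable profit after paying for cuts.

Let r[k] be the best obtainable value from length k. For each k, try every first piece i and keep the best of price[i] + r[k−i] minus the 2 cut fee when i<k.
r[1] = 1
r[2] = 4
r[3] = 4
r[4] = 6  (first piece 2, then r[2]=4)
r[5] = 11
r[6] = 10  (first piece 1, then r[5]=11)
r[7] = 13  (first piece 2, then r[5]=11)
r[8] = 13  (first piece 3, then r[5]=11)
One optimal plan: pieces 5 + 3 (1 cut) → $15 − $2 = $13.

13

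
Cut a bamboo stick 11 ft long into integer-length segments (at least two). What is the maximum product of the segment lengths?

54

Fill f[k] for k=2..11: at each k try every first piece i and multiply by the better of (k−i) uncut or f[k−i].
f[2] = 1*max(1,0) = 1*1 = 1
f[3] = 1*max(2,1) = 1*2 = 2
f[4] = 2*max(2,1) = 2*2 = 4
f[5] = 2*max(3,2) = 2*3 = 6
f[6] = 3*max(3,2) = 3*3 = 9
f[7] = 2*max(5,6) = 2*6 = 12
f[8] = 2*max(6,9) = 2*9 = 18
f[9] = 3*max(6,9) = 3*9 = 27
f[10] = 2*max(8,18) = 2*18 = 36
f[11] = 2*max(9,27) = 2*27 = 54
One optimal split: 3 + 3 + 3 + 2; product 3*3*3*2 = 54.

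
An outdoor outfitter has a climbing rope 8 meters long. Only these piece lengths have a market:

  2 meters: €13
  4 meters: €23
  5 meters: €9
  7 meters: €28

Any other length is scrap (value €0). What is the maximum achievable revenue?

52

Build f[k] bottom-up: f[k] = max over allowed piece i of (p[i] + f[k−i]).
f[1] = 0
f[2] = 13
f[3] = 13
f[4] = 26  (first piece 2, then f[2]=13)
f[5] = 26
f[6] = 39  (first piece 2, then f[4]=26)
f[7] = 39
f[8] = 52  (first piece 2, then f[6]=39)
One optimal cutting: 2 + 2 + 2 + 2 → €52.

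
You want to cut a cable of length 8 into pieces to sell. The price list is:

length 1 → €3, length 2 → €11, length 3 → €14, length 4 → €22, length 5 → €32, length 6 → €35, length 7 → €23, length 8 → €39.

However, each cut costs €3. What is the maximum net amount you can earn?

Build r[k] bottom-up: r[k] = max over allowed piece i of (p[i] + r[k−i]) − 3 per cut.
r[1] = 3
r[2] = max(3+3-3, 11+0) = 11
r[3] = max(3+11-3, 11+3-3, 14+0) = 14
r[4] = max(3+14-3, 11+11-3, 14+3-3, 22+0) = 22
r[5] = max(3+22-3, 11+14-3, 14+11-3, 22+3-3, 32+0) = 32
r[6] = max(3+32-3, 11+22-3, 14+14-3, 22+11-3, 32+3-3, 35+0) = 35
r[7] = max(3+35-3, 11+32-3, 14+22-3, …, 35+3-3, 23+0) = 40
r[8] = max(3+40-3, 11+35-3, 14+32-3, …, 23+3-3, 39+0) = 43
One optimal plan: pieces 6 + 2 (1 cut) → €46 − €3 = €43.

43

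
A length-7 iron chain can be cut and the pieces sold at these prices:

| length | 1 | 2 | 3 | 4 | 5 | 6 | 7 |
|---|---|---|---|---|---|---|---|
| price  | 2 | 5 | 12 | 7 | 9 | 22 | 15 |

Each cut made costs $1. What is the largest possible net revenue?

24

Consider every possible first cut. r[k] is the best of p[i]+r[k−i] over all sellable i≤k, charging 1 whenever i<k.
r[1] = 2
r[2] = 5
r[3] = 12
r[4] = 13  (first piece 1, then r[3]=12)
r[5] = 16  (first piece 2, then r[3]=12)
r[6] = 23  (first piece 3, then r[3]=12)
r[7] = 24  (first piece 1, then r[6]=23)
One optimal plan: pieces 3 + 3 + 1 (2 cuts) → $26 − $2 = $24.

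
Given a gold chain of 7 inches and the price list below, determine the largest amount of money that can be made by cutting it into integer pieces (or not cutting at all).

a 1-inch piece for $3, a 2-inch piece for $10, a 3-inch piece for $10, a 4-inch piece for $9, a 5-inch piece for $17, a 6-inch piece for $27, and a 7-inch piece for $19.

Consider every possible first cut. r[k] is the best of p[i]+r[k−i] over all sellable i≤k.
r[1] = 3
r[2] = 10
r[3] = 13  (first piece 1, then r[2]=10)
r[4] = 20  (first piece 2, then r[2]=10)
r[5] = 23  (first piece 1, then r[4]=20)
r[6] = 30  (first piece 2, then r[4]=20)
r[7] = 33  (first piece 1, then r[6]=30)
One optimal cutting: 2 + 2 + 2 + 1 → $10 + $10 + $10 + $3 = $33.

33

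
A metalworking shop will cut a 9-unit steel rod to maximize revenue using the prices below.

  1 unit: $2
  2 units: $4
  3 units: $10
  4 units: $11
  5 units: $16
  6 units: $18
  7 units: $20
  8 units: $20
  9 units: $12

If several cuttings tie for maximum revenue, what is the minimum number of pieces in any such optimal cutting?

3

Build r[k] bottom-up: r[k] = max over allowed piece i of (p[i] + r[k−i]).
r[1] = 2
r[2] = max(2+2, 4+0) = 4
r[3] = max(2+4, 4+2, 10+0) = 10
r[4] = max(2+10, 4+4, 10+2, 11+0) = 12
r[5] = max(2+12, 4+10, 10+4, 11+2, 16+0) = 16
r[6] = max(2+16, 4+12, 10+10, 11+4, 16+2, 18+0) = 20
r[7] = max(2+20, 4+16, 10+12, …, 18+2, 20+0) = 22
r[8] = max(2+22, 4+20, 10+16, …, 20+2, 20+0) = 26
r[9] = max(2+26, 4+22, 10+20, …, 20+2, 12+0) = 30
Maximum revenue is $30.
Now minimize piece count subject to staying optimal: for each k, pieces[k] = 1 + min over i with p[i]+r[k−i]=r[k] of pieces[k−i].
pieces[6] = 2
pieces[7] = 3
pieces[8] = 2
pieces[9] = 3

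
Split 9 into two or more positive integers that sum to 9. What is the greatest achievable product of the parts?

27

Define prod[k] = max over 1≤i<k of i · max(k−i, prod[k−i]); the inner max lets the remainder stay uncut if that's better.
prod[2] = 1·max(1,0) = 1·1 = 1
prod[3] = 1·max(2,1) = 1·2 = 2
prod[4] = 2·max(2,1) = 2·2 = 4
prod[5] = 2·max(3,2) = 2·3 = 6
prod[6] = 3·max(3,2) = 3·3 = 9
prod[7] = 2·max(5,6) = 2·6 = 12
prod[8] = 2·max(6,9) = 2·9 = 18
prod[9] = 3·max(6,9) = 3·9 = 27
One optimal split: 3 + 3 + 3; product 3·3·3 = 27.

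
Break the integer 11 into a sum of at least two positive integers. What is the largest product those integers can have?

Fill f[k] for k=2..11: at each k try every first piece i and multiply by the better of (k−i) uncut or f[k−i].
f[2] = 1×max(1,0) = 1×1 = 1
f[3] = max(1×2, 2×1) = 2
f[4] = max(1×3, 2×2, 3×1) = 4
f[5] = max(1×4, 2×3, 3×2, 4×1) = 6
f[6] = max(1×6, 2×4, 3×3, 4×2, 5×1) = 9
f[7] = max(1×9, 2×6, 3×4, 4×3, 5×2, 6×1) = 12
f[8] = max(1×12, 2×9, 3×6, …, 6×2, 7×1) = 18
f[9] = max(1×18, 2×12, 3×9, …, 7×2, 8×1) = 27
f[10] = max(1×27, 2×18, 3×12, …, 8×2, 9×1) = 36
f[11] = max(1×36, 2×27, 3×18, …, 9×2, 10×1) = 54
One optimal split: 3 + 3 + 3 + 2; product 3×3×3×2 = 54.

54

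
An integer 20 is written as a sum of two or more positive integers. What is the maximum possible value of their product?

Let P[k] be the best product for length k (with at least one cut). For each first piece i, the rest contributes max(k−i, P[k−i]).
P[2] = 1*max(1,0) = 1*1 = 1
P[3] = max(1*2, 2*1) = 2
P[4] = max(1*3, 2*2, 3*1) = 4
P[5] = max(1*4, 2*3, 3*2, 4*1) = 6
P[6] = max(1*6, 2*4, 3*3, 4*2, 5*1) = 9
P[7] = max(1*9, 2*6, 3*4, 4*3, 5*2, 6*1) = 12
P[8] = max(1*12, 2*9, 3*6, …, 6*2, 7*1) = 18
P[9] = max(1*18, 2*12, 3*9, …, 7*2, 8*1) = 27
P[10] = max(1*27, 2*18, 3*12, …, 8*2, 9*1) = 36
P[11] = max(1*36, 2*27, 3*18, …, 9*2, 10*1) = 54
P[12] = max(1*54, 2*36, 3*27, …, 10*2, 11*1) = 81
P[13] = max(1*81, 2*54, 3*36, …, 11*2, 12*1) = 108
P[14] = max(1*108, 2*81, 3*54, …, 12*2, 13*1) = 162
P[15] = max(1*162, 2*108, 3*81, …, 13*2, 14*1) = 243
P[16] = max(1*243, 2*162, 3*108, …, 14*2, 15*1) = 324
P[17] = max(1*324, 2*243, 3*162, …, 15*2, 16*1) = 486
P[18] = max(1*486, 2*324, 3*243, …, 16*2, 17*1) = 729
P[19] = max(1*729, 2*486, 3*324, …, 17*2, 18*1) = 972
P[20] = max(1*972, 2*729, 3*486, …, 18*2, 19*1) = 1458
One optimal split: 3 + 3 + 3 + 3 + 3 + 3 + 2; product 3*3*3*3*3*3*2 = 1458.

1458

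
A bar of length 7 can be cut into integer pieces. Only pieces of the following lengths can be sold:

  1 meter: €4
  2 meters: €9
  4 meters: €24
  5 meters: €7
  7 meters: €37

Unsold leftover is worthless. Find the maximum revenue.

Consider every possible first cut. r[k] is the best of p[i]+r[k−i] over all sellable i≤k.
r[1] = 4
r[2] = 9
r[3] = 13  (first piece 1, then r[2]=9)
r[4] = 24
r[5] = 28  (first piece 1, then r[4]=24)
r[6] = 33  (first piece 2, then r[4]=24)
r[7] = 37  (first piece 1, then r[6]=33)
One optimal cutting: 4 + 2 + 1 → €37.

37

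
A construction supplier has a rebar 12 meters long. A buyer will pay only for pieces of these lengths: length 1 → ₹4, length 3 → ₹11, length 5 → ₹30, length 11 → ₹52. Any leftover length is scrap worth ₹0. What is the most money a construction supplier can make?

68

Build r[k] bottom-up: r[k] = max over allowed piece i of (p[i] + r[k−i]).
r[1] = 4
r[2] = 8  (first piece 1, then r[1]=4)
r[3] = max(4+8, 11+0) = 12
r[4] = max(4+12, 11+4) = 16
r[5] = max(4+16, 11+8, 30+0) = 30
r[6] = max(4+30, 11+12, 30+4) = 34
r[7] = max(4+34, 11+16, 30+8) = 38
r[8] = max(4+38, 11+30, 30+12) = 42
r[9] = max(4+42, 11+34, 30+16) = 46
r[10] = max(4+46, 11+38, 30+30) = 60
r[11] = max(4+60, 11+42, 30+34, 52+0) = 64
r[12] = max(4+64, 11+46, 30+38, 52+4) = 68
One optimal cutting: 5 + 5 + 1 + 1 → ₹68.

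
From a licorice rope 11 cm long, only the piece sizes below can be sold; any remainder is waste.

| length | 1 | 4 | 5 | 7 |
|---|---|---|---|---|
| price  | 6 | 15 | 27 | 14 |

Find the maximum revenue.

Let best[k] be the best obtainable value from length k. For each k, try every first piece i and keep the best of price[i] + best[k−i].
best[1] = 6
best[2] = 12  (first piece 1, then best[1]=6)
best[3] = 18  (first piece 1, then best[2]=12)
best[4] = max(6+18, 15+0) = 24
best[5] = max(6+24, 15+6, 27+0) = 30
best[6] = max(6+30, 15+12, 27+6) = 36
best[7] = max(6+36, 15+18, 27+12, 14+0) = 42
best[8] = max(6+42, 15+24, 27+18, 14+6) = 48
best[9] = max(6+48, 15+30, 27+24, 14+12) = 54
best[10] = max(6+54, 15+36, 27+30, 14+18) = 60
best[11] = max(6+60, 15+42, 27+36, 14+24) = 66
One optimal cutting: 1 + 1 + 1 + 1 + 1 + 1 + 1 + 1 + 1 + 1 + 1 → ¢66.

66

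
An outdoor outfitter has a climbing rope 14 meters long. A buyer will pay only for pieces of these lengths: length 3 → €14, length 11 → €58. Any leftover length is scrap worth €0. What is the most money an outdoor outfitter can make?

72

Let f[k] be the best obtainable value from length k. For each k, try every first piece i and keep the best of price[i] + f[k−i].
f[1] = 0
f[2] = 0
f[3] = 14
f[4] = 14
f[5] = 14
f[6] = 28  (first piece 3, then f[3]=14)
f[7] = 28
f[8] = 28
f[9] = 42  (first piece 3, then f[6]=28)
f[10] = 42
f[11] = max(14+28, 58+0) = 58
f[12] = max(14+42, 58+0) = 58
f[13] = max(14+42, 58+0) = 58
f[14] = max(14+58, 58+14) = 72
One optimal cutting: 11 + 3 → €72.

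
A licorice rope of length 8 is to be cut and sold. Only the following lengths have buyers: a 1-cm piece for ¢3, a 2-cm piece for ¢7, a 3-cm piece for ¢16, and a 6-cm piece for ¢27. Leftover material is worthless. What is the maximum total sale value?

Consider every possible first cut. f[k] is the best of p[i]+f[k−i] over all sellable i≤k.
f[1] = 3
f[2] = 7
f[3] = 16
f[4] = 19  (first piece 1, then f[3]=16)
f[5] = 23  (first piece 2, then f[3]=16)
f[6] = 32  (first piece 3, then f[3]=16)
f[7] = 35  (first piece 1, then f[6]=32)
f[8] = 39  (first piece 2, then f[6]=32)
One optimal cutting: 3 + 3 + 2 → ¢39.

39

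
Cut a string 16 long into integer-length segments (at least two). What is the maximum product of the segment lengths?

Define prod[k] = max over 1≤i<k of i · max(k−i, prod[k−i]); the inner max lets the remainder stay uncut if that's better.
prod[2] = 1×max(1,0) = 1×1 = 1
prod[3] = max(1×2, 2×1) = 2
prod[4] = max(1×3, 2×2, 3×1) = 4
prod[5] = max(1×4, 2×3, 3×2, 4×1) = 6
prod[6] = max(1×6, 2×4, 3×3, 4×2, 5×1) = 9
prod[7] = max(1×9, 2×6, 3×4, 4×3, 5×2, 6×1) = 12
prod[8] = max(1×12, 2×9, 3×6, …, 6×2, 7×1) = 18
prod[9] = max(1×18, 2×12, 3×9, …, 7×2, 8×1) = 27
prod[10] = max(1×27, 2×18, 3×12, …, 8×2, 9×1) = 36
prod[11] = max(1×36, 2×27, 3×18, …, 9×2, 10×1) = 54
prod[12] = max(1×54, 2×36, 3×27, …, 10×2, 11×1) = 81
prod[13] = max(1×81, 2×54, 3×36, …, 11×2, 12×1) = 108
prod[14] = max(1×108, 2×81, 3×54, …, 12×2, 13×1) = 162
prod[15] = max(1×162, 2×108, 3×81, …, 13×2, 14×1) = 243
prod[16] = max(1×243, 2×162, 3×108, …, 14×2, 15×1) = 324
One optimal split: 3 + 3 + 3 + 3 + 2 + 2; product 3×3×3×3×2×2 = 324.

324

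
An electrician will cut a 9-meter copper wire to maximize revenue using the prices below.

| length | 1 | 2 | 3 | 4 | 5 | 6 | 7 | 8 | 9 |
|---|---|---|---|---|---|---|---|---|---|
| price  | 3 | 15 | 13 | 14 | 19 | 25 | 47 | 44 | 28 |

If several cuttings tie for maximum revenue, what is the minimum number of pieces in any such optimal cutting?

Consider every possible first cut. r[k] is the best of p[i]+r[k−i] over all sellable i≤k.
r[1] = 3
r[2] = 15
r[3] = 18  (first piece 1, then r[2]=15)
r[4] = 30  (first piece 2, then r[2]=15)
r[5] = 33  (first piece 1, then r[4]=30)
r[6] = 45  (first piece 2, then r[4]=30)
r[7] = 48  (first piece 1, then r[6]=45)
r[8] = 60  (first piece 2, then r[6]=45)
r[9] = 63  (first piece 1, then r[8]=60)
Maximum revenue is €63.
Now minimize piece count subject to staying optimal: for each k, pieces[k] = 1 + min over i with p[i]+r[k−i]=r[k] of pieces[k−i].
pieces[6] = 3
pieces[7] = 4
pieces[8] = 4
pieces[9] = 5

5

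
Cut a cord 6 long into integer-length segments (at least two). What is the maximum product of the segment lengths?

Let g[k] be the best product for length k (with at least one cut). For each first piece i, the rest contributes max(k−i, g[k−i]).
g[2] = 1×max(1,0) = 1×1 = 1
g[3] = max(1×2, 2×1) = 2
g[4] = max(1×3, 2×2, 3×1) = 4
g[5] = max(1×4, 2×3, 3×2, 4×1) = 6
g[6] = max(1×6, 2×4, 3×3, 4×2, 5×1) = 9
One optimal split: 3 + 3; product 3×3 = 9.

9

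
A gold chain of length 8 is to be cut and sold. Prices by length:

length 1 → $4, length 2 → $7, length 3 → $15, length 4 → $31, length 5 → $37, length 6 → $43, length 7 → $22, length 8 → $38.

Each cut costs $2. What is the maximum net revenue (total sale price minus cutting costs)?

60

Let v[k] be the best obtainable value from length k. For each k, try every first piece i and keep the best of price[i] + v[k−i] minus the 2 cut fee when i<k.
v[1] = 4
v[2] = max(4+4-2, 7+0) = 7
v[3] = max(4+7-2, 7+4-2, 15+0) = 15
v[4] = max(4+15-2, 7+7-2, 15+4-2, 31+0) = 31
v[5] = max(4+31-2, 7+15-2, 15+7-2, 31+4-2, 37+0) = 37
v[6] = max(4+37-2, 7+31-2, 15+15-2, 31+7-2, 37+4-2, 43+0) = 43
v[7] = max(4+43-2, 7+37-2, 15+31-2, …, 43+4-2, 22+0) = 45
v[8] = max(4+45-2, 7+43-2, 15+37-2, …, 22+4-2, 38+0) = 60
One optimal plan: pieces 4 + 4 (1 cut) → $62 − $2 = $60.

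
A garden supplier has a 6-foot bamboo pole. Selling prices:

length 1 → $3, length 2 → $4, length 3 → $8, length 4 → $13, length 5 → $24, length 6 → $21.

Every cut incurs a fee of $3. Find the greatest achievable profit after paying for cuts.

Let r[k] be the best obtainable value from length k. For each k, try every first piece i and keep the best of price[i] + r[k−i] minus the 3 cut fee when i<k.
r[1] = 3
r[2] = 4
r[3] = 8
r[4] = 13
r[5] = 24
r[6] = 24  (first piece 1, then r[5]=24)
One optimal plan: pieces 5 + 1 (1 cut) → $27 − $3 = $24.

24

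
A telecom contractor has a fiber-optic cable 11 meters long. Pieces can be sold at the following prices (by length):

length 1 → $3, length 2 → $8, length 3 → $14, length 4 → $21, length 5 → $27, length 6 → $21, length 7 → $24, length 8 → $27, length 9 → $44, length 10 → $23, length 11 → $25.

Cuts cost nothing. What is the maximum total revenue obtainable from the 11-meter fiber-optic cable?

Let R[k] be the best obtainable value from length k. For each k, try every first piece i and keep the best of price[i] + R[k−i].
R[1] = 3
R[2] = max(3+3, 8+0) = 8
R[3] = max(3+8, 8+3, 14+0) = 14
R[4] = max(3+14, 8+8, 14+3, 21+0) = 21
R[5] = max(3+21, 8+14, 14+8, 21+3, 27+0) = 27
R[6] = max(3+27, 8+21, 14+14, 21+8, 27+3, 21+0) = 30
R[7] = max(3+30, 8+27, 14+21, …, 21+3, 24+0) = 35
R[8] = max(3+35, 8+30, 14+27, …, 24+3, 27+0) = 42
R[9] = max(3+42, 8+35, 14+30, …, 27+3, 44+0) = 48
R[10] = max(3+48, 8+42, 14+35, …, 44+3, 23+0) = 54
R[11] = max(3+54, 8+48, 14+42, …, 23+3, 25+0) = 57
One optimal cutting: 5 + 5 + 1 → $27 + $27 + $3 = $57.

57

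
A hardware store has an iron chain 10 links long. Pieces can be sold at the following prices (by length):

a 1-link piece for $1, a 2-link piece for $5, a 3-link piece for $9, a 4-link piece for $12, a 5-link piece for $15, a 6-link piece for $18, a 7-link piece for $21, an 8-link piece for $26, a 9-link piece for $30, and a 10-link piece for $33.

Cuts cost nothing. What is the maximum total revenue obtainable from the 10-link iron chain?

Build r[k] bottom-up: r[k] = max over allowed piece i of (p[i] + r[k−i]).
r[1] = 1
r[2] = max(1+1, 5+0) = 5
r[3] = max(1+5, 5+1, 9+0) = 9
r[4] = max(1+9, 5+5, 9+1, 12+0) = 12
r[5] = max(1+12, 5+9, 9+5, 12+1, 15+0) = 15
r[6] = max(1+15, 5+12, 9+9, 12+5, 15+1, 18+0) = 18
r[7] = max(1+18, 5+15, 9+12, …, 18+1, 21+0) = 21
r[8] = max(1+21, 5+18, 9+15, …, 21+1, 26+0) = 26
r[9] = max(1+26, 5+21, 9+18, …, 26+1, 30+0) = 30
r[10] = max(1+30, 5+26, 9+21, …, 30+1, 33+0) = 33
Best is to sell the whole 10-link piece uncut for $33.

33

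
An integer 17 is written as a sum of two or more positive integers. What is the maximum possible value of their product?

486

Fill P[k] for k=2..17: at each k try every first piece i and multiply by the better of (k−i) uncut or P[k−i].
Small cases: P[2]=1, P[3]=2, P[4]=4, P[5]=6, P[6]=9, P[7]=12, P[8]=18, P[9]=27.
P[10] = 2×max(8,18) = 2×18 = 36
P[11] = 2×max(9,27) = 2×27 = 54
P[12] = 3×max(9,27) = 3×27 = 81
P[13] = 2×max(11,54) = 2×54 = 108
P[14] = 2×max(12,81) = 2×81 = 162
P[15] = 3×max(12,81) = 3×81 = 243
P[16] = 2×max(14,162) = 2×162 = 324
P[17] = 2×max(15,243) = 2×243 = 486
One optimal split: 3 + 3 + 3 + 3 + 3 + 2; product 3×3×3×3×3×2 = 486.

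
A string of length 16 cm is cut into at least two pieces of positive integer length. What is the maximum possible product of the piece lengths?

Let prod[k] be the best product for length k (with at least one cut). For each first piece i, the rest contributes max(k−i, prod[k−i]).
prod[2] = 1·max(1,0) = 1·1 = 1
prod[3] = 1·max(2,1) = 1·2 = 2
prod[4] = 2·max(2,1) = 2·2 = 4
prod[5] = 2·max(3,2) = 2·3 = 6
prod[6] = 3·max(3,2) = 3·3 = 9
prod[7] = 2·max(5,6) = 2·6 = 12
prod[8] = 2·max(6,9) = 2·9 = 18
prod[9] = 3·max(6,9) = 3·9 = 27
prod[10] = 2·max(8,18) = 2·18 = 36
prod[11] = 2·max(9,27) = 2·27 = 54
prod[12] = 3·max(9,27) = 3·27 = 81
prod[13] = 2·max(11,54) = 2·54 = 108
prod[14] = 2·max(12,81) = 2·81 = 162
prod[15] = 3·max(12,81) = 3·81 = 243
prod[16] = 2·max(14,162) = 2·162 = 324
One optimal split: 3 + 3 + 3 + 3 + 2 + 2; product 3·3·3·3·2·2 = 324.

324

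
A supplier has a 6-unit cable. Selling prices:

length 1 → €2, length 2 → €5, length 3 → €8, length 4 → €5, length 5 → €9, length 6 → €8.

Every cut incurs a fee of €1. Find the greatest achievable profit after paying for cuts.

15

Let v[k] be the best obtainable value from length k. For each k, try every first piece i and keep the best of price[i] + v[k−i] minus the 1 cut fee when i<k.
v[1] = 2
v[2] = 5
v[3] = 8
v[4] = 9  (first piece 1, then v[3]=8)
v[5] = 12  (first piece 2, then v[3]=8)
v[6] = 15  (first piece 3, then v[3]=8)
One optimal plan: pieces 3 + 3 (1 cut) → €16 − €1 = €15.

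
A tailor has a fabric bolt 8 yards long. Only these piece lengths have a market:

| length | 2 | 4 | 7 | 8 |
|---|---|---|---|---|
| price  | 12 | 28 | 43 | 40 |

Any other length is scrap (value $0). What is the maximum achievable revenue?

56

Consider every possible first cut. f[k] is the best of p[i]+f[k−i] over all sellable i≤k.
f[1] = 0
f[2] = 12
f[3] = 12
f[4] = 28
f[5] = 28
f[6] = 40  (first piece 2, then f[4]=28)
f[7] = 43
f[8] = 56  (first piece 4, then f[4]=28)
One optimal cutting: 4 + 4 → $56.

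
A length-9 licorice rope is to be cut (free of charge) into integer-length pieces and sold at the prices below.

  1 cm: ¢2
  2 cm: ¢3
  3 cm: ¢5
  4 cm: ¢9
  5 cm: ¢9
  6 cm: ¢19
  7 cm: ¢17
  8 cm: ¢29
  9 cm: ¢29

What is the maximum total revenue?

Build r[k] bottom-up: r[k] = max over allowed piece i of (p[i] + r[k−i]).
r[1] = 2
r[2] = 4  (first piece 1, then r[1]=2)
r[3] = 6  (first piece 1, then r[2]=4)
r[4] = 9
r[5] = 11  (first piece 1, then r[4]=9)
r[6] = 19
r[7] = 21  (first piece 1, then r[6]=19)
r[8] = 29
r[9] = 31  (first piece 1, then r[8]=29)
One optimal cutting: 8 + 1 → ¢29 + ¢2 = ¢31.

31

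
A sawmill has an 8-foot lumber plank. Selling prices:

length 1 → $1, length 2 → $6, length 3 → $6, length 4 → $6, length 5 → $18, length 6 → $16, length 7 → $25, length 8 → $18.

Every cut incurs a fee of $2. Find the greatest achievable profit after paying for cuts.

Build v[k] bottom-up: v[k] = max over allowed piece i of (p[i] + v[k−i]) − 2 per cut.
v[1] = 1
v[2] = max(1+1-2, 6+0) = 6
v[3] = max(1+6-2, 6+1-2, 6+0) = 6
v[4] = max(1+6-2, 6+6-2, 6+1-2, 6+0) = 10
v[5] = max(1+10-2, 6+6-2, 6+6-2, 6+1-2, 18+0) = 18
v[6] = max(1+18-2, 6+10-2, 6+6-2, 6+6-2, 18+1-2, 16+0) = 17
v[7] = max(1+17-2, 6+18-2, 6+10-2, …, 16+1-2, 25+0) = 25
v[8] = max(1+25-2, 6+17-2, 6+18-2, …, 25+1-2, 18+0) = 24
One optimal plan: pieces 7 + 1 (1 cut) → $26 − $2 = $24.

24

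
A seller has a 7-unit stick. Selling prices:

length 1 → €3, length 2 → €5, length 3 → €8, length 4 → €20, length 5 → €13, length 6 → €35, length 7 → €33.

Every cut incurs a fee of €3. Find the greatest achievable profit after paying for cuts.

Build net[k] bottom-up: net[k] = max over allowed piece i of (p[i] + net[k−i]) − 3 per cut.
net[1] = 3
net[2] = max(3+3-3, 5+0) = 5
net[3] = max(3+5-3, 5+3-3, 8+0) = 8
net[4] = max(3+8-3, 5+5-3, 8+3-3, 20+0) = 20
net[5] = max(3+20-3, 5+8-3, 8+5-3, 20+3-3, 13+0) = 20
net[6] = max(3+20-3, 5+20-3, 8+8-3, 20+5-3, 13+3-3, 35+0) = 35
net[7] = max(3+35-3, 5+20-3, 8+20-3, …, 35+3-3, 33+0) = 35
One optimal plan: pieces 6 + 1 (1 cut) → €38 − €3 = €35.

35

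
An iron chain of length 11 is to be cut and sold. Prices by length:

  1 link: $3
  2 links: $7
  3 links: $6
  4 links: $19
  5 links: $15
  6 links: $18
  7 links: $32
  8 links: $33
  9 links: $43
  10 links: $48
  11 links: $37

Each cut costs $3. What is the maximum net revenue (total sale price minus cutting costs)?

48

Consider every possible first cut. net[k] is the best of p[i]+net[k−i] over all sellable i≤k, charging 3 whenever i<k.
net[1] = 3
net[2] = 7
net[3] = 7  (first piece 1, then net[2]=7)
net[4] = 19
net[5] = 19  (first piece 1, then net[4]=19)
net[6] = 23  (first piece 2, then net[4]=19)
net[7] = 32
net[8] = 35  (first piece 4, then net[4]=19)
net[9] = 43
net[10] = 48
net[11] = 48  (first piece 1, then net[10]=48)
One optimal plan: pieces 10 + 1 (1 cut) → $51 − $3 = $48.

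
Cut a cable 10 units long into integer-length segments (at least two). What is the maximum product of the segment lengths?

Fill f[k] for k=2..10: at each k try every first piece i and multiply by the better of (k−i) uncut or f[k−i].
f[2] = 1·max(1,0) = 1·1 = 1
f[3] = 1·max(2,1) = 1·2 = 2
f[4] = 2·max(2,1) = 2·2 = 4
f[5] = 2·max(3,2) = 2·3 = 6
f[6] = 3·max(3,2) = 3·3 = 9
f[7] = 2·max(5,6) = 2·6 = 12
f[8] = 2·max(6,9) = 2·9 = 18
f[9] = 3·max(6,9) = 3·9 = 27
f[10] = 2·max(8,18) = 2·18 = 36
One optimal split: 3 + 3 + 2 + 2; product 3·3·2·2 = 36.

36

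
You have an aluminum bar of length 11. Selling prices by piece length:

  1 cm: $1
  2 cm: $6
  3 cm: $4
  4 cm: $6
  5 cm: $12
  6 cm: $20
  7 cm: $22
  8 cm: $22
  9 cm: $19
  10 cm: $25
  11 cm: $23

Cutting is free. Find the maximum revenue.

34

Let v[k] be the best obtainable value from length k. For each k, try every first piece i and keep the best of price[i] + v[k−i].
v[1] = 1
v[2] = max(1+1, 6+0) = 6
v[3] = max(1+6, 6+1, 4+0) = 7
v[4] = max(1+7, 6+6, 4+1, 6+0) = 12
v[5] = max(1+12, 6+7, 4+6, 6+1, 12+0) = 13
v[6] = max(1+13, 6+12, 4+7, 6+6, 12+1, 20+0) = 20
v[7] = max(1+20, 6+13, 4+12, …, 20+1, 22+0) = 22
v[8] = max(1+22, 6+20, 4+13, …, 22+1, 22+0) = 26
v[9] = max(1+26, 6+22, 4+20, …, 22+1, 19+0) = 28
v[10] = max(1+28, 6+26, 4+22, …, 19+1, 25+0) = 32
v[11] = max(1+32, 6+28, 4+26, …, 25+1, 23+0) = 34
One optimal cutting: 7 + 2 + 2 → $22 + $6 + $6 = $34.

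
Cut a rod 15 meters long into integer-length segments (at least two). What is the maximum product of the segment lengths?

Let f[k] be the best product for length k (with at least one cut). For each first piece i, the rest contributes max(k−i, f[k−i]).
f[2] = 1·max(1,0) = 1·1 = 1
f[3] = 1·max(2,1) = 1·2 = 2
f[4] = 2·max(2,1) = 2·2 = 4
f[5] = 2·max(3,2) = 2·3 = 6
f[6] = 3·max(3,2) = 3·3 = 9
f[7] = 2·max(5,6) = 2·6 = 12
f[8] = 2·max(6,9) = 2·9 = 18
f[9] = 3·max(6,9) = 3·9 = 27
f[10] = 2·max(8,18) = 2·18 = 36
f[11] = 2·max(9,27) = 2·27 = 54
f[12] = 3·max(9,27) = 3·27 = 81
f[13] = 2·max(11,54) = 2·54 = 108
f[14] = 2·max(12,81) = 2·81 = 162
f[15] = 3·max(12,81) = 3·81 = 243
One optimal split: 3 + 3 + 3 + 3 + 3; product 3·3·3·3·3 = 243.

243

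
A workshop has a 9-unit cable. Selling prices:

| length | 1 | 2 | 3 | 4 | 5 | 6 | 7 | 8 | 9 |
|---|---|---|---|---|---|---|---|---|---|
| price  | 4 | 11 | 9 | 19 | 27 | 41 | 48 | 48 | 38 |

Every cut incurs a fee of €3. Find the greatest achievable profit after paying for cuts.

Let r[k] be the best obtainable value from length k. For each k, try every first piece i and keep the best of price[i] + r[k−i] minus the 3 cut fee when i<k.
r[1] = 4
r[2] = 11
r[3] = 12  (first piece 1, then r[2]=11)
r[4] = 19  (first piece 2, then r[2]=11)
r[5] = 27
r[6] = 41
r[7] = 48
r[8] = 49  (first piece 1, then r[7]=48)
r[9] = 56  (first piece 2, then r[7]=48)
One optimal plan: pieces 7 + 2 (1 cut) → €59 − €3 = €56.

56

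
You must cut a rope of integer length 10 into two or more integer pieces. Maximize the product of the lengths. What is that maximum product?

36

Define P[k] = max over 1≤i<k of i · max(k−i, P[k−i]); the inner max lets the remainder stay uncut if that's better.
Small cases: P[2]=1.
P[3] = 1×max(2,1) = 1×2 = 2
P[4] = 2×max(2,1) = 2×2 = 4
P[5] = 2×max(3,2) = 2×3 = 6
P[6] = 3×max(3,2) = 3×3 = 9
P[7] = 2×max(5,6) = 2×6 = 12
P[8] = 2×max(6,9) = 2×9 = 18
P[9] = 3×max(6,9) = 3×9 = 27
P[10] = 2×max(8,18) = 2×18 = 36
One optimal split: 3 + 3 + 2 + 2; product 3×3×2×2 = 36.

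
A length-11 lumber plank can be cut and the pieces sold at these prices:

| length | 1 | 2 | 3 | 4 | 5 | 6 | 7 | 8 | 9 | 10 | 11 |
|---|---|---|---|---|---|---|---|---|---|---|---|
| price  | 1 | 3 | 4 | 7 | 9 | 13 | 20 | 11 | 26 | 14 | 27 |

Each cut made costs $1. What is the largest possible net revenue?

Consider every possible first cut. r[k] is the best of p[i]+r[k−i] over all sellable i≤k, charging 1 whenever i<k.
r[1] = 1
r[2] = 3
r[3] = 4
r[4] = 7
r[5] = 9
r[6] = 13
r[7] = 20
r[8] = 20  (first piece 1, then r[7]=20)
r[9] = 26
r[10] = 26  (first piece 1, then r[9]=26)
r[11] = 28  (first piece 2, then r[9]=26)
One optimal plan: pieces 9 + 2 (1 cut) → $29 − $1 = $28.

28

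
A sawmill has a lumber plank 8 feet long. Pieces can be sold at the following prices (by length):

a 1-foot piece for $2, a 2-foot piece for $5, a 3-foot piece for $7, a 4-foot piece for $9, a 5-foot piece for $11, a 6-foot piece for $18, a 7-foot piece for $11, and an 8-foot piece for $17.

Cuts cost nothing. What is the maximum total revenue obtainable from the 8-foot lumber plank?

23

Consider every possible first cut. best[k] is the best of p[i]+best[k−i] over all sellable i≤k.
best[1] = 2
best[2] = max(2+2, 5+0) = 5
best[3] = max(2+5, 5+2, 7+0) = 7
best[4] = max(2+7, 5+5, 7+2, 9+0) = 10
best[5] = max(2+10, 5+7, 7+5, 9+2, 11+0) = 12
best[6] = max(2+12, 5+10, 7+7, 9+5, 11+2, 18+0) = 18
best[7] = max(2+18, 5+12, 7+10, …, 18+2, 11+0) = 20
best[8] = max(2+20, 5+18, 7+12, …, 11+2, 17+0) = 23
One optimal cutting: 6 + 2 → $18 + $5 = $23.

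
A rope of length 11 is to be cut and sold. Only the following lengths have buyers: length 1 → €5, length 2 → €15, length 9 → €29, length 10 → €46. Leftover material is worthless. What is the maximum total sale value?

80

Let r[k] be the best obtainable value from length k. For each k, try every first piece i and keep the best of price[i] + r[k−i].
r[1] = 5
r[2] = 15
r[3] = 20  (first piece 1, then r[2]=15)
r[4] = 30  (first piece 2, then r[2]=15)
r[5] = 35  (first piece 1, then r[4]=30)
r[6] = 45  (first piece 2, then r[4]=30)
r[7] = 50  (first piece 1, then r[6]=45)
r[8] = 60  (first piece 2, then r[6]=45)
r[9] = 65  (first piece 1, then r[8]=60)
r[10] = 75  (first piece 2, then r[8]=60)
r[11] = 80  (first piece 1, then r[10]=75)
One optimal cutting: 2 + 2 + 2 + 2 + 2 + 1 → €80.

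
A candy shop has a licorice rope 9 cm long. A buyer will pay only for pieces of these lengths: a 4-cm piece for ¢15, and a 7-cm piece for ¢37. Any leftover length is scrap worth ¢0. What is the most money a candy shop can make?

37

Consider every possible first cut. f[k] is the best of p[i]+f[k−i] over all sellable i≤k.
f[1] = 0
f[2] = 0
f[3] = 0
f[4] = 15
f[5] = 15
f[6] = 15
f[7] = 37
f[8] = 37
f[9] = 37
One optimal cutting: pieces 7 with 2 cm of scrap → ¢37.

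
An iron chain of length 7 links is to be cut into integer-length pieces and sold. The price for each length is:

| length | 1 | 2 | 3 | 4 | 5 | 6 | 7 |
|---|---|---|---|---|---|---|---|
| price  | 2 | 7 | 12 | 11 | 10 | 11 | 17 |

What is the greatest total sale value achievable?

26

Let v[k] be the best obtainable value from length k. For each k, try every first piece i and keep the best of price[i] + v[k−i].
v[1] = 2
v[2] = max(2+2, 7+0) = 7
v[3] = max(2+7, 7+2, 12+0) = 12
v[4] = max(2+12, 7+7, 12+2, 11+0) = 14
v[5] = max(2+14, 7+12, 12+7, 11+2, 10+0) = 19
v[6] = max(2+19, 7+14, 12+12, 11+7, 10+2, 11+0) = 24
v[7] = max(2+24, 7+19, 12+14, …, 11+2, 17+0) = 26
One optimal cutting: 3 + 3 + 1 → $12 + $12 + $2 = $26.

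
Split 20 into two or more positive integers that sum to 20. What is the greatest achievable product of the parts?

1458

Fill m[k] for k=2..20: at each k try every first piece i and multiply by the better of (k−i) uncut or m[k−i].
m[2] = 1·max(1,0) = 1·1 = 1
m[3] = 1·max(2,1) = 1·2 = 2
m[4] = 2·max(2,1) = 2·2 = 4
m[5] = 2·max(3,2) = 2·3 = 6
m[6] = 3·max(3,2) = 3·3 = 9
m[7] = 2·max(5,6) = 2·6 = 12
m[8] = 2·max(6,9) = 2·9 = 18
m[9] = 3·max(6,9) = 3·9 = 27
m[10] = 2·max(8,18) = 2·18 = 36
m[11] = 2·max(9,27) = 2·27 = 54
m[12] = 3·max(9,27) = 3·27 = 81
m[13] = 2·max(11,54) = 2·54 = 108
m[14] = 2·max(12,81) = 2·81 = 162
m[15] = 3·max(12,81) = 3·81 = 243
m[16] = 2·max(14,162) = 2·162 = 324
m[17] = 2·max(15,243) = 2·243 = 486
m[18] = 3·max(15,243) = 3·243 = 729
m[19] = 2·max(17,486) = 2·486 = 972
m[20] = 2·max(18,729) = 2·729 = 1458
One optimal split: 3 + 3 + 3 + 3 + 3 + 3 + 2; product 3·3·3·3·3·3·2 = 1458.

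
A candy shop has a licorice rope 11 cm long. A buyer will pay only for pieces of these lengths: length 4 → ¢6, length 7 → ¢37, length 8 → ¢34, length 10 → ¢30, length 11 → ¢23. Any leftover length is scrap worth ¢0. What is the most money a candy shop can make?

43

Let best[k] be the best obtainable value from length k. For each k, try every first piece i and keep the best of price[i] + best[k−i].
best[1] = 0
best[2] = 0
best[3] = 0
best[4] = 6
best[5] = 6
best[6] = 6
best[7] = max(6+0, 37+0) = 37
best[8] = max(6+6, 37+0, 34+0) = 37
best[9] = max(6+6, 37+0, 34+0) = 37
best[10] = max(6+6, 37+0, 34+0, 30+0) = 37
best[11] = max(6+37, 37+6, 34+0, 30+0, 23+0) = 43
One optimal cutting: 7 + 4 → ¢43.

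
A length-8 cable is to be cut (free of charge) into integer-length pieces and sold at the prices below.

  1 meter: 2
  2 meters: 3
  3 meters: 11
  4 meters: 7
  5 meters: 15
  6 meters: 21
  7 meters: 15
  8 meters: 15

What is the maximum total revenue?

26

Consider every possible first cut. best[k] is the best of p[i]+best[k−i] over all sellable i≤k.
best[1] = 2
best[2] = 4  (first piece 1, then best[1]=2)
best[3] = 11
best[4] = 13  (first piece 1, then best[3]=11)
best[5] = 15  (first piece 1, then best[4]=13)
best[6] = 22  (first piece 3, then best[3]=11)
best[7] = 24  (first piece 1, then best[6]=22)
best[8] = 26  (first piece 1, then best[7]=24)
One optimal cutting: 3 + 3 + 1 + 1 → 11 + 11 + 2 + 2 = 26.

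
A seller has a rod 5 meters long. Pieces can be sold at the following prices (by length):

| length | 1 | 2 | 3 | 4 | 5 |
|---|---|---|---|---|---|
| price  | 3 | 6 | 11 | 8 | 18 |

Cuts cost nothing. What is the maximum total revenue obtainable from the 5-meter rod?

Build best[k] bottom-up: best[k] = max over allowed piece i of (p[i] + best[k−i]).
best[1] = 3
best[2] = max(3+3, 6+0) = 6
best[3] = max(3+6, 6+3, 11+0) = 11
best[4] = max(3+11, 6+6, 11+3, 8+0) = 14
best[5] = max(3+14, 6+11, 11+6, 8+3, 18+0) = 18
Best is to sell the whole 5-meter piece uncut for 18.

18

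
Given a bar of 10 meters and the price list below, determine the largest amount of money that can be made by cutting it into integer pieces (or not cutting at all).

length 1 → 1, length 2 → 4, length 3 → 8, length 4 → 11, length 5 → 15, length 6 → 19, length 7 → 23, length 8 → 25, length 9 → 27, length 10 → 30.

31

Consider every possible first cut. v[k] is the best of p[i]+v[k−i] over all sellable i≤k.
v[1] = 1
v[2] = max(1+1, 4+0) = 4
v[3] = max(1+4, 4+1, 8+0) = 8
v[4] = max(1+8, 4+4, 8+1, 11+0) = 11
v[5] = max(1+11, 4+8, 8+4, 11+1, 15+0) = 15
v[6] = max(1+15, 4+11, 8+8, 11+4, 15+1, 19+0) = 19
v[7] = max(1+19, 4+15, 8+11, …, 19+1, 23+0) = 23
v[8] = max(1+23, 4+19, 8+15, …, 23+1, 25+0) = 25
v[9] = max(1+25, 4+23, 8+19, …, 25+1, 27+0) = 27
v[10] = max(1+27, 4+25, 8+23, …, 27+1, 30+0) = 31
One optimal cutting: 7 + 3 → 23 + 8 = 31.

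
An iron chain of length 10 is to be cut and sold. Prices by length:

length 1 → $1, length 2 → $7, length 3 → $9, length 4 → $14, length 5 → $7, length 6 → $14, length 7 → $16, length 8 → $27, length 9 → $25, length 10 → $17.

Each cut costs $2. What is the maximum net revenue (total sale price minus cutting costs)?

Let r[k] be the best obtainable value from length k. For each k, try every first piece i and keep the best of price[i] + r[k−i] minus the 2 cut fee when i<k.
r[1] = 1
r[2] = 7
r[3] = 9
r[4] = 14
r[5] = 14  (first piece 2, then r[3]=9)
r[6] = 19  (first piece 2, then r[4]=14)
r[7] = 21  (first piece 3, then r[4]=14)
r[8] = 27
r[9] = 26  (first piece 1, then r[8]=27)
r[10] = 32  (first piece 2, then r[8]=27)
One optimal plan: pieces 8 + 2 (1 cut) → $34 − $2 = $32.

32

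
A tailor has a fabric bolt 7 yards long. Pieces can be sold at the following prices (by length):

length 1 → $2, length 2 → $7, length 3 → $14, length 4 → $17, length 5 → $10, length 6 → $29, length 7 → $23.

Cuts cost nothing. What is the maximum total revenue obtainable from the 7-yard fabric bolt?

31

Let best[k] be the best obtainable value from length k. For each k, try every first piece i and keep the best of price[i] + best[k−i].
best[1] = 2
best[2] = max(2+2, 7+0) = 7
best[3] = max(2+7, 7+2, 14+0) = 14
best[4] = max(2+14, 7+7, 14+2, 17+0) = 17
best[5] = max(2+17, 7+14, 14+7, 17+2, 10+0) = 21
best[6] = max(2+21, 7+17, 14+14, 17+7, 10+2, 29+0) = 29
best[7] = max(2+29, 7+21, 14+17, …, 29+2, 23+0) = 31
One optimal cutting: 6 + 1 → $29 + $2 = $31.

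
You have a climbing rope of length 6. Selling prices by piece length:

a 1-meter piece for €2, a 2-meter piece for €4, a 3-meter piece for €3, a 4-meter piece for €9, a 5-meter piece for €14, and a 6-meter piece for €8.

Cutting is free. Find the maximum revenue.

Build R[k] bottom-up: R[k] = max over allowed piece i of (p[i] + R[k−i]).
R[1] = 2
R[2] = max(2+2, 4+0) = 4
R[3] = max(2+4, 4+2, 3+0) = 6
R[4] = max(2+6, 4+4, 3+2, 9+0) = 9
R[5] = max(2+9, 4+6, 3+4, 9+2, 14+0) = 14
R[6] = max(2+14, 4+9, 3+6, 9+4, 14+2, 8+0) = 16
One optimal cutting: 5 + 1 → €14 + €2 = €16.

16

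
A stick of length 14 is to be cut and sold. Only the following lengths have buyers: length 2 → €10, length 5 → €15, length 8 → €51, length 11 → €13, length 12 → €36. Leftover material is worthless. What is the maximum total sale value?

81

Let r[k] be the best obtainable value from length k. For each k, try every first piece i and keep the best of price[i] + r[k−i].
r[1] = 0
r[2] = 10
r[3] = 10
r[4] = 20  (first piece 2, then r[2]=10)
r[5] = 20
r[6] = 30  (first piece 2, then r[4]=20)
r[7] = 30
r[8] = 51
r[9] = 51
r[10] = 61  (first piece 2, then r[8]=51)
r[11] = 61
r[12] = 71  (first piece 2, then r[10]=61)
r[13] = 71
r[14] = 81  (first piece 2, then r[12]=71)
One optimal cutting: 8 + 2 + 2 + 2 → €81.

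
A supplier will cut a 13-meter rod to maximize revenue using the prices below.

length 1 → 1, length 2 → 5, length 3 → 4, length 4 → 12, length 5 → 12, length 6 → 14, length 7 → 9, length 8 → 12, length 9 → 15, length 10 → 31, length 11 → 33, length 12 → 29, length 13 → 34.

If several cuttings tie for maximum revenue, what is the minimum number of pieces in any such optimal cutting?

2

Build r[k] bottom-up: r[k] = max over allowed piece i of (p[i] + r[k−i]).
r[1] = 1
r[2] = max(1+1, 5+0) = 5
r[3] = max(1+5, 5+1, 4+0) = 6
r[4] = max(1+6, 5+5, 4+1, 12+0) = 12
r[5] = max(1+12, 5+6, 4+5, 12+1, 12+0) = 13
r[6] = max(1+13, 5+12, 4+6, 12+5, 12+1, 14+0) = 17
r[7] = max(1+17, 5+13, 4+12, …, 14+1, 9+0) = 18
r[8] = max(1+18, 5+17, 4+13, …, 9+1, 12+0) = 24
r[9] = max(1+24, 5+18, 4+17, …, 12+1, 15+0) = 25
r[10] = max(1+25, 5+24, 4+18, …, 15+1, 31+0) = 31
r[11] = max(1+31, 5+25, 4+24, …, 31+1, 33+0) = 33
r[12] = max(1+33, 5+31, 4+25, …, 33+1, 29+0) = 36
r[13] = max(1+36, 5+33, 4+31, …, 29+1, 34+0) = 38
Maximum revenue is 38.
Now minimize piece count subject to staying optimal: for each k, pieces[k] = 1 + min over i with p[i]+r[k−i]=r[k] of pieces[k−i].
pieces[10] = 1
pieces[11] = 1
pieces[12] = 2
pieces[13] = 2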